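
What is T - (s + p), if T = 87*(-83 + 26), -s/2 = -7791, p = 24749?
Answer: -45290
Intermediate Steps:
s = 15582 (s = -2*(-7791) = 15582)
T = -4959 (T = 87*(-57) = -4959)
T - (s + p) = -4959 - (15582 + 24749) = -4959 - 1*40331 = -4959 - 40331 = -45290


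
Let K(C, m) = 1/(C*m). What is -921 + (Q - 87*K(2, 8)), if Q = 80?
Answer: -13543/16 ≈ -846.44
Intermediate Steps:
K(C, m) = 1/(C*m)
-921 + (Q - 87*K(2, 8)) = -921 + (80 - 87/(2*8)) = -921 + (80 - 87*1/16) = -921 + (80 - 87/16) = -921 + 1193/16 = -13543/16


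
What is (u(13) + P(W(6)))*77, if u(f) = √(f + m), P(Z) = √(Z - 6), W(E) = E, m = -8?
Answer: 77*√5 ≈ 172.18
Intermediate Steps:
P(Z) = √(-6 + Z)
u(f) = √(-8 + f) (u(f) = √(f - 8) = √(-8 + f))
(u(13) + P(W(6)))*77 = (√(-8 + 13) + √(-6 + 6))*77 = (√5 + √0)*77 = (√5 + 0)*77 = √5*77 = 77*√5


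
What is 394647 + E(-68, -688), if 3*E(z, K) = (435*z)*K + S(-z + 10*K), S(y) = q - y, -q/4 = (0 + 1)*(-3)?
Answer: 21541805/3 ≈ 7.1806e+6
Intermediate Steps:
q = 12 (q = -4*(0 + 1)*(-3) = -4*(-3) = 12)
S(y) = 12 - y
E(z, K) = 4 - 10*K/3 + z/3 + 145*K*z (E(z, K) = ((435*z)*K + (12 - (-z + 10*K)))/3 = (435*K*z + (12 + (z - 10*K)))/3 = (435*K*z + (12 + z - 10*K))/3 = (12 + z - 10*K + 435*K*z)/3 = 4 - 10*K/3 + z/3 + 145*K*z)
394647 + E(-68, -688) = 394647 + (4 - 10/3*(-688) + (⅓)*(-68) + 145*(-688)*(-68)) = 394647 + (4 + 6880/3 - 68/3 + 6783680) = 394647 + 20357864/3 = 21541805/3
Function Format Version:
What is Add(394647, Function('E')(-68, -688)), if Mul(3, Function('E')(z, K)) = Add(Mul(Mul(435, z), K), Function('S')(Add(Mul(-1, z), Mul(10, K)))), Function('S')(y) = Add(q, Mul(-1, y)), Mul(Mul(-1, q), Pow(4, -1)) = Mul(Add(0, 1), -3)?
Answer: Rational(21541805, 3) ≈ 7.1806e+6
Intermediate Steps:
q = 12 (q = Mul(-4, Mul(Add(0, 1), -3)) = Mul(-4, Mul(1, -3)) = Mul(-4, -3) = 12)
Function('S')(y) = Add(12, Mul(-1, y))
Function('E')(z, K) = Add(4, Mul(Rational(-10, 3), K), Mul(Rational(1, 3), z), Mul(145, K, z)) (Function('E')(z, K) = Mul(Rational(1, 3), Add(Mul(Mul(435, z), K), Add(12, Mul(-1, Add(Mul(-1, z), Mul(10, K)))))) = Mul(Rational(1, 3), Add(Mul(435, K, z), Add(12, Add(z, Mul(-10, K))))) = Mul(Rational(1, 3), Add(Mul(435, K, z), Add(12, z, Mul(-10, K)))) = Mul(Rational(1, 3), Add(12, z, Mul(-10, K), Mul(435, K, z))) = Add(4, Mul(Rational(-10, 3), K), Mul(Rational(1, 3), z), Mul(145, K, z)))
Add(394647, Function('E')(-68, -688)) = Add(394647, Add(4, Mul(Rational(-10, 3), -688), Mul(Rational(1, 3), -68), Mul(145, -688, -68))) = Add(394647, Add(4, Rational(6880, 3), Rational(-68, 3), 6783680)) = Add(394647, Rational(20357864, 3)) = Rational(21541805, 3)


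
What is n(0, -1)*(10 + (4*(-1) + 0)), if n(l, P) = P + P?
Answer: -12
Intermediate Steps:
n(l, P) = 2*P
n(0, -1)*(10 + (4*(-1) + 0)) = (2*(-1))*(10 + (4*(-1) + 0)) = -2*(10 + (-4 + 0)) = -2*(10 - 4) = -2*6 = -12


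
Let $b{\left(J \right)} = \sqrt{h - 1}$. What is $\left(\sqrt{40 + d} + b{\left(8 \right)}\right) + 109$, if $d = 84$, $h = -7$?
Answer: $109 + 2 \sqrt{31} + 2 i \sqrt{2} \approx 120.14 + 2.8284 i$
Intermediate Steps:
$b{\left(J \right)} = 2 i \sqrt{2}$ ($b{\left(J \right)} = \sqrt{-7 - 1} = \sqrt{-8} = 2 i \sqrt{2}$)
$\left(\sqrt{40 + d} + b{\left(8 \right)}\right) + 109 = \left(\sqrt{40 + 84} + 2 i \sqrt{2}\right) + 109 = \left(\sqrt{124} + 2 i \sqrt{2}\right) + 109 = \left(2 \sqrt{31} + 2 i \sqrt{2}\right) + 109 = 109 + 2 \sqrt{31} + 2 i \sqrt{2}$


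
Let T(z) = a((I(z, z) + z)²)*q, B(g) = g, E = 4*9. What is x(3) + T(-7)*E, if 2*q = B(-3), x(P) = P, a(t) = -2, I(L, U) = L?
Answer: 111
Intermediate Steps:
E = 36
q = -3/2 (q = (½)*(-3) = -3/2 ≈ -1.5000)
T(z) = 3 (T(z) = -2*(-3/2) = 3)
x(3) + T(-7)*E = 3 + 3*36 = 3 + 108 = 111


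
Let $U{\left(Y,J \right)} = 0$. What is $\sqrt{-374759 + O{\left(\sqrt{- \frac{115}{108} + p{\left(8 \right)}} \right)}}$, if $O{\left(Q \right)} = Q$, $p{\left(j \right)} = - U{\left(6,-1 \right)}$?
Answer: $\frac{\sqrt{-13491324 + 2 i \sqrt{345}}}{6} \approx 0.00084281 + 612.18 i$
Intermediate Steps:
$p{\left(j \right)} = 0$ ($p{\left(j \right)} = \left(-1\right) 0 = 0$)
$\sqrt{-374759 + O{\left(\sqrt{- \frac{115}{108} + p{\left(8 \right)}} \right)}} = \sqrt{-374759 + \sqrt{- \frac{115}{108} + 0}} = \sqrt{-374759 + \sqrt{- \frac{115}{108}}} = \sqrt{-374759 + \frac{i \sqrt{345}}{18}}$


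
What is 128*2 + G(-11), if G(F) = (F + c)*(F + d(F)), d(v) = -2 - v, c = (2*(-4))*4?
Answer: 342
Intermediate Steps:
c = -32 (c = -8*4 = -32)
G(F) = 64 - 2*F (G(F) = (F - 32)*(F + (-2 - F)) = (-32 + F)*(-2) = 64 - 2*F)
128*2 + G(-11) = 128*2 + (64 - 2*(-11)) = 256 + (64 + 22) = 256 + 86 = 342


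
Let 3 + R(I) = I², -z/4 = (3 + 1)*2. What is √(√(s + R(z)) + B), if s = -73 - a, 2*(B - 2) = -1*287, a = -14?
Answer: √(-566 + 4*√962)/2 ≈ 10.511*I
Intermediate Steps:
z = -32 (z = -4*(3 + 1)*2 = -16*2 = -4*8 = -32)
R(I) = -3 + I²
B = -283/2 (B = 2 + (-1*287)/2 = 2 + (½)*(-287) = 2 - 287/2 = -283/2 ≈ -141.50)
s = -59 (s = -73 - 1*(-14) = -73 + 14 = -59)
√(√(s + R(z)) + B) = √(√(-59 + (-3 + (-32)²)) - 283/2) = √(√(-59 + (-3 + 1024)) - 283/2) = √(√(-59 + 1021) - 283/2) = √(√962 - 283/2) = √(-283/2 + √962)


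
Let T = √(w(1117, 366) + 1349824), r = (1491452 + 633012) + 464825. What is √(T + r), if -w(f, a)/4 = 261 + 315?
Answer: √(2589289 + 8*√21055) ≈ 1609.5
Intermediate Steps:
w(f, a) = -2304 (w(f, a) = -4*(261 + 315) = -4*576 = -2304)
r = 2589289 (r = 2124464 + 464825 = 2589289)
T = 8*√21055 (T = √(-2304 + 1349824) = √1347520 = 8*√21055 ≈ 1160.8)
√(T + r) = √(8*√21055 + 2589289) = √(2589289 + 8*√21055)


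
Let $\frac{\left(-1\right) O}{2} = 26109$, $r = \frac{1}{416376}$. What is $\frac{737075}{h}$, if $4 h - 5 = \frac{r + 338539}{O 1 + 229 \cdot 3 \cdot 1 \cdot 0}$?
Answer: $- \frac{2564115514330176}{1289916193} \approx -1.9878 \cdot 10^{6}$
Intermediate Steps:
$r = \frac{1}{416376} \approx 2.4017 \cdot 10^{-6}$
$O = -52218$ ($O = \left(-2\right) 26109 = -52218$)
$h = - \frac{32247904825}{86969287872}$ ($h = \frac{5}{4} + \frac{\left(\frac{1}{416376} + 338539\right) \frac{1}{\left(-52218\right) 1 + 229 \cdot 3 \cdot 1 \cdot 0}}{4} = \frac{5}{4} + \frac{\frac{140959514665}{416376} \frac{1}{-52218 + 229 \cdot 3 \cdot 0}}{4} = \frac{5}{4} + \frac{\frac{140959514665}{416376} \frac{1}{-52218 + 229 \cdot 0}}{4} = \frac{5}{4} + \frac{\frac{140959514665}{416376} \frac{1}{-52218 + 0}}{4} = \frac{5}{4} + \frac{\frac{140959514665}{416376} \frac{1}{-52218}}{4} = \frac{5}{4} + \frac{\frac{140959514665}{416376} \left(- \frac{1}{52218}\right)}{4} = \frac{5}{4} + \frac{1}{4} \left(- \frac{140959514665}{21742321968}\right) = \frac{5}{4} - \frac{140959514665}{86969287872} = - \frac{32247904825}{86969287872} \approx -0.3708$)
$\frac{737075}{h} = \frac{737075}{- \frac{32247904825}{86969287872}} = 737075 \left(- \frac{86969287872}{32247904825}\right) = - \frac{2564115514330176}{1289916193}$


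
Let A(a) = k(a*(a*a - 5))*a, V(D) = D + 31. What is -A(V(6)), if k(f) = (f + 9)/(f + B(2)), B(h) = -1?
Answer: -1867649/50467 ≈ -37.007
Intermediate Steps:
V(D) = 31 + D
k(f) = (9 + f)/(-1 + f) (k(f) = (f + 9)/(f - 1) = (9 + f)/(-1 + f))
A(a) = a*(9 + a*(-5 + a**2))/(-1 + a*(-5 + a**2)) (A(a) = ((9 + a*(a*a - 5))/(-1 + a*(a*a - 5)))*a = ((9 + a*(a**2 - 5))/(-1 + a*(a**2 - 5)))*a = ((9 + a*(-5 + a**2))/(-1 + a*(-5 + a**2)))*a = a*(9 + a*(-5 + a**2))/(-1 + a*(-5 + a**2)))
-A(V(6)) = -(31 + 6)*(9 + (31 + 6)*(-5 + (31 + 6)**2))/(-1 + (31 + 6)*(-5 + (31 + 6)**2)) = -37*(9 + 37*(-5 + 37**2))/(-1 + 37*(-5 + 37**2)) = -37*(9 + 37*(-5 + 1369))/(-1 + 37*(-5 + 1369)) = -37*(9 + 37*1364)/(-1 + 37*1364) = -37*(9 + 50468)/(-1 + 50468) = -37*50477/50467 = -1*1867649/50467 = -1867649/50467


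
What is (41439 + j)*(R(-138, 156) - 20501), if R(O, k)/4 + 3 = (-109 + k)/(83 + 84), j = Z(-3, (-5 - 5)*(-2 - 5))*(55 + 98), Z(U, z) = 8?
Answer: -146141381229/167 ≈ -8.7510e+8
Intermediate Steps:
j = 1224 (j = 8*(55 + 98) = 8*153 = 1224)
R(O, k) = -2440/167 + 4*k/167 (R(O, k) = -12 + 4*((-109 + k)/(83 + 84)) = -12 + 4*((-109 + k)/167) = -12 + 4*((-109 + k)*(1/167)) = -12 + 4*(-109/167 + k/167) = -12 + (-436/167 + 4*k/167) = -2440/167 + 4*k/167)
(41439 + j)*(R(-138, 156) - 20501) = (41439 + 1224)*((-2440/167 + (4/167)*156) - 20501) = 42663*((-2440/167 + 624/167) - 20501) = 42663*(-1816/167 - 20501) = 42663*(-3425483/167) = -146141381229/167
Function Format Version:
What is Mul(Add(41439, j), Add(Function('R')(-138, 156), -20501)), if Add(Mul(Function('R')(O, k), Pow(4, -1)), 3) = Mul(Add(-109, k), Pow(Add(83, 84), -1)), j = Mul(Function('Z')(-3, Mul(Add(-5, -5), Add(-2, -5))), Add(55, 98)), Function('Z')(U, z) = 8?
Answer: Rational(-146141381229, 167) ≈ -8.7510e+8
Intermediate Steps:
j = 1224 (j = Mul(8, Add(55, 98)) = Mul(8, 153) = 1224)
Function('R')(O, k) = Add(Rational(-2440, 167), Mul(Rational(4, 167), k)) (Function('R')(O, k) = Add(-12, Mul(4, Mul(Add(-109, k), Pow(Add(83, 84), -1)))) = Add(-12, Mul(4, Mul(Add(-109, k), Pow(167, -1)))) = Add(-12, Mul(4, Mul(Add(-109, k), Rational(1, 167)))) = Add(-12, Mul(4, Add(Rational(-109, 167), Mul(Rational(1, 167), k)))) = Add(-12, Add(Rational(-436, 167), Mul(Rational(4, 167), k))) = Add(Rational(-2440, 167), Mul(Rational(4, 167), k)))
Mul(Add(41439, j), Add(Function('R')(-138, 156), -20501)) = Mul(Add(41439, 1224), Add(Add(Rational(-2440, 167), Mul(Rational(4, 167), 156)), -20501)) = Mul(42663, Add(Add(Rational(-2440, 167), Rational(624, 167)), -20501)) = Mul(42663, Add(Rational(-1816, 167), -20501)) = Mul(42663, Rational(-3425483, 167)) = Rational(-146141381229, 167)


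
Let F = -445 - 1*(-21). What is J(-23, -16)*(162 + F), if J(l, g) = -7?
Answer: 1834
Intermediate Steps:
F = -424 (F = -445 + 21 = -424)
J(-23, -16)*(162 + F) = -7*(162 - 424) = -7*(-262) = 1834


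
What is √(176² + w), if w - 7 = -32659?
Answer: 2*I*√419 ≈ 40.939*I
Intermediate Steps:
w = -32652 (w = 7 - 32659 = -32652)
√(176² + w) = √(176² - 32652) = √(30976 - 32652) = √(-1676) = 2*I*√419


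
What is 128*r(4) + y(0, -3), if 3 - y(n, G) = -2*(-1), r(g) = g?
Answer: 513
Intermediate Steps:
y(n, G) = 1 (y(n, G) = 3 - (-2)*(-1) = 3 - 1*2 = 3 - 2 = 1)
128*r(4) + y(0, -3) = 128*4 + 1 = 512 + 1 = 513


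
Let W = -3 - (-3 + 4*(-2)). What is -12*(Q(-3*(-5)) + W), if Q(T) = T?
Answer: -276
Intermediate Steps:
W = 8 (W = -3 - (-3 - 8) = -3 - 1*(-11) = -3 + 11 = 8)
-12*(Q(-3*(-5)) + W) = -12*(-3*(-5) + 8) = -12*(15 + 8) = -12*23 = -276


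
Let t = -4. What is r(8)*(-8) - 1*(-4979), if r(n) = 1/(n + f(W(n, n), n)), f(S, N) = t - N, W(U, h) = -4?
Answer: 4981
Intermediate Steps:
f(S, N) = -4 - N
r(n) = -¼ (r(n) = 1/(n + (-4 - n)) = 1/(-4) = -¼)
r(8)*(-8) - 1*(-4979) = -¼*(-8) - 1*(-4979) = 2 + 4979 = 4981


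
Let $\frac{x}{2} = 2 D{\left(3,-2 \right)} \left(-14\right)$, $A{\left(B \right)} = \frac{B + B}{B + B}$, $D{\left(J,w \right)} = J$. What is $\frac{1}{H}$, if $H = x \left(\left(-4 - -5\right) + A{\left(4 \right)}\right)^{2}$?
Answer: $- \frac{1}{672} \approx -0.0014881$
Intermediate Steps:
$A{\left(B \right)} = 1$ ($A{\left(B \right)} = \frac{2 B}{2 B} = 2 B \frac{1}{2 B} = 1$)
$x = -168$ ($x = 2 \cdot 2 \cdot 3 \left(-14\right) = 2 \cdot 6 \left(-14\right) = 2 \left(-84\right) = -168$)
$H = -672$ ($H = - 168 \left(\left(-4 - -5\right) + 1\right)^{2} = - 168 \left(\left(-4 + 5\right) + 1\right)^{2} = - 168 \left(1 + 1\right)^{2} = - 168 \cdot 2^{2} = \left(-168\right) 4 = -672$)
$\frac{1}{H} = \frac{1}{-672} = - \frac{1}{672}$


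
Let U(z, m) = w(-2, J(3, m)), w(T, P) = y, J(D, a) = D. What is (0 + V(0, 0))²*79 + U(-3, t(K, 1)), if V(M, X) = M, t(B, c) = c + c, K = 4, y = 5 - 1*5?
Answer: 0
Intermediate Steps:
y = 0 (y = 5 - 5 = 0)
w(T, P) = 0
t(B, c) = 2*c
U(z, m) = 0
(0 + V(0, 0))²*79 + U(-3, t(K, 1)) = (0 + 0)²*79 + 0 = 0²*79 + 0 = 0*79 + 0 = 0 + 0 = 0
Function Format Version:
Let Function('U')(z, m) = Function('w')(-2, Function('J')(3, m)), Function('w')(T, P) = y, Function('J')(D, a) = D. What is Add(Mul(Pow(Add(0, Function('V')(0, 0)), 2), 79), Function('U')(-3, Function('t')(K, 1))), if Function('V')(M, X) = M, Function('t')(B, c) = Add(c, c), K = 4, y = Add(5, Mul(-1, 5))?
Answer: 0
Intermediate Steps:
y = 0 (y = Add(5, -5) = 0)
Function('w')(T, P) = 0
Function('t')(B, c) = Mul(2, c)
Function('U')(z, m) = 0
Add(Mul(Pow(Add(0, Function('V')(0, 0)), 2), 79), Function('U')(-3, Function('t')(K, 1))) = Add(Mul(Pow(Add(0, 0), 2), 79), 0) = Add(Mul(Pow(0, 2), 79), 0) = Add(Mul(0, 79), 0) = Add(0, 0) = 0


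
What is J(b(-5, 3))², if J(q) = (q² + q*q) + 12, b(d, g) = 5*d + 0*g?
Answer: 1592644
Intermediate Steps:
b(d, g) = 5*d (b(d, g) = 5*d + 0 = 5*d)
J(q) = 12 + 2*q² (J(q) = (q² + q²) + 12 = 2*q² + 12 = 12 + 2*q²)
J(b(-5, 3))² = (12 + 2*(5*(-5))²)² = (12 + 2*(-25)²)² = (12 + 2*625)² = (12 + 1250)² = 1262² = 1592644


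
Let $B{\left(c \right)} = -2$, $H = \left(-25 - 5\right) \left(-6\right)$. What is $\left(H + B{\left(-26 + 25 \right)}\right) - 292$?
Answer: $-114$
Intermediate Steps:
$H = 180$ ($H = \left(-30\right) \left(-6\right) = 180$)
$\left(H + B{\left(-26 + 25 \right)}\right) - 292 = \left(180 - 2\right) - 292 = 178 - 292 = -114$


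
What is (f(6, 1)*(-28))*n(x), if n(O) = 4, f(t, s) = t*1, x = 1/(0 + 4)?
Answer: -672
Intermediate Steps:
x = ¼ (x = 1/4 = ¼ ≈ 0.25000)
f(t, s) = t
(f(6, 1)*(-28))*n(x) = (6*(-28))*4 = -168*4 = -672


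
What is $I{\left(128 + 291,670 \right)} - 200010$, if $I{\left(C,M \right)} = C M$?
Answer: $80720$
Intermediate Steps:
$I{\left(128 + 291,670 \right)} - 200010 = \left(128 + 291\right) 670 - 200010 = 419 \cdot 670 - 200010 = 280730 - 200010 = 80720$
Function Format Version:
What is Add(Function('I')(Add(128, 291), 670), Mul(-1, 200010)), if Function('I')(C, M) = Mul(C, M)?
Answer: 80720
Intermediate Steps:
Add(Function('I')(Add(128, 291), 670), Mul(-1, 200010)) = Add(Mul(Add(128, 291), 670), Mul(-1, 200010)) = Add(Mul(419, 670), -200010) = Add(280730, -200010) = 80720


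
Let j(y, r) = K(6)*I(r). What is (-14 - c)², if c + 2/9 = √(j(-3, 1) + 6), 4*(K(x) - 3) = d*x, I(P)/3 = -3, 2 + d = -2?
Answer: 18049/81 + 248*√33/9 ≈ 381.12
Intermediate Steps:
d = -4 (d = -2 - 2 = -4)
I(P) = -9 (I(P) = 3*(-3) = -9)
K(x) = 3 - x (K(x) = 3 + (-4*x)/4 = 3 - x)
j(y, r) = 27 (j(y, r) = (3 - 1*6)*(-9) = (3 - 6)*(-9) = -3*(-9) = 27)
c = -2/9 + √33 (c = -2/9 + √(27 + 6) = -2/9 + √33 ≈ 5.5223)
(-14 - c)² = (-14 - (-2/9 + √33))² = (-14 + (2/9 - √33))² = (-124/9 - √33)²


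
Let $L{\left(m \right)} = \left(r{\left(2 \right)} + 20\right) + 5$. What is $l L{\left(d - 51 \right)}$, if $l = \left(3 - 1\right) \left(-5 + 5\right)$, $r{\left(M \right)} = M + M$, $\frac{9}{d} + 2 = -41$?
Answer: $0$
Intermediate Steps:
$d = - \frac{9}{43}$ ($d = \frac{9}{-2 - 41} = \frac{9}{-43} = 9 \left(- \frac{1}{43}\right) = - \frac{9}{43} \approx -0.2093$)
$r{\left(M \right)} = 2 M$
$L{\left(m \right)} = 29$ ($L{\left(m \right)} = \left(2 \cdot 2 + 20\right) + 5 = \left(4 + 20\right) + 5 = 24 + 5 = 29$)
$l = 0$ ($l = 2 \cdot 0 = 0$)
$l L{\left(d - 51 \right)} = 0 \cdot 29 = 0$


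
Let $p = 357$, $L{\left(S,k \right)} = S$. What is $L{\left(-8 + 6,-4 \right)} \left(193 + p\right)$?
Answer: $-1100$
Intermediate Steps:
$L{\left(-8 + 6,-4 \right)} \left(193 + p\right) = \left(-8 + 6\right) \left(193 + 357\right) = \left(-2\right) 550 = -1100$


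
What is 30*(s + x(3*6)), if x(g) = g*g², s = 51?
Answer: 176490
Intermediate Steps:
x(g) = g³
30*(s + x(3*6)) = 30*(51 + (3*6)³) = 30*(51 + 18³) = 30*(51 + 5832) = 30*5883 = 176490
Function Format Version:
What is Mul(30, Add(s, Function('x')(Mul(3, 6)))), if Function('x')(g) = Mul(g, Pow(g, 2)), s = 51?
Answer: 176490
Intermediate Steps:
Function('x')(g) = Pow(g, 3)
Mul(30, Add(s, Function('x')(Mul(3, 6)))) = Mul(30, Add(51, Pow(Mul(3, 6), 3))) = Mul(30, Add(51, Pow(18, 3))) = Mul(30, Add(51, 5832)) = Mul(30, 5883) = 176490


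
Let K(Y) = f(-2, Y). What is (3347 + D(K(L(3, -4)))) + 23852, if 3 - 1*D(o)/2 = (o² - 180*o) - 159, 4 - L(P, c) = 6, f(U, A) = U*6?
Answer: 22915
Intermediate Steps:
f(U, A) = 6*U
L(P, c) = -2 (L(P, c) = 4 - 1*6 = 4 - 6 = -2)
K(Y) = -12 (K(Y) = 6*(-2) = -12)
D(o) = 324 - 2*o² + 360*o (D(o) = 6 - 2*((o² - 180*o) - 159) = 6 - 2*(-159 + o² - 180*o) = 6 + (318 - 2*o² + 360*o) = 324 - 2*o² + 360*o)
(3347 + D(K(L(3, -4)))) + 23852 = (3347 + (324 - 2*(-12)² + 360*(-12))) + 23852 = (3347 + (324 - 2*144 - 4320)) + 23852 = (3347 + (324 - 288 - 4320)) + 23852 = (3347 - 4284) + 23852 = -937 + 23852 = 22915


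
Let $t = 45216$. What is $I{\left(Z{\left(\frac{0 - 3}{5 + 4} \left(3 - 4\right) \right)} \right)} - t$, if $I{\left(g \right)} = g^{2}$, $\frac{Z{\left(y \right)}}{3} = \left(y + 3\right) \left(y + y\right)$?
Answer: $- \frac{406544}{9} \approx -45172.0$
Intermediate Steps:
$Z{\left(y \right)} = 6 y \left(3 + y\right)$ ($Z{\left(y \right)} = 3 \left(y + 3\right) \left(y + y\right) = 3 \left(3 + y\right) 2 y = 3 \cdot 2 y \left(3 + y\right) = 6 y \left(3 + y\right)$)
$I{\left(Z{\left(\frac{0 - 3}{5 + 4} \left(3 - 4\right) \right)} \right)} - t = \left(6 \frac{0 - 3}{5 + 4} \left(3 - 4\right) \left(3 + \frac{0 - 3}{5 + 4} \left(3 - 4\right)\right)\right)^{2} - 45216 = \left(6 - \frac{3}{9} \left(-1\right) \left(3 + - \frac{3}{9} \left(-1\right)\right)\right)^{2} - 45216 = \left(6 \left(-3\right) \frac{1}{9} \left(-1\right) \left(3 + \left(-3\right) \frac{1}{9} \left(-1\right)\right)\right)^{2} - 45216 = \left(6 \left(\left(- \frac{1}{3}\right) \left(-1\right)\right) \left(3 - - \frac{1}{3}\right)\right)^{2} - 45216 = \left(6 \cdot \frac{1}{3} \left(3 + \frac{1}{3}\right)\right)^{2} - 45216 = \left(6 \cdot \frac{1}{3} \cdot \frac{10}{3}\right)^{2} - 45216 = \left(\frac{20}{3}\right)^{2} - 45216 = \frac{400}{9} - 45216 = - \frac{406544}{9}$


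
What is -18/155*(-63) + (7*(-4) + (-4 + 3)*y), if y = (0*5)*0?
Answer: -3206/155 ≈ -20.684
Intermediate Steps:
y = 0 (y = 0*0 = 0)
-18/155*(-63) + (7*(-4) + (-4 + 3)*y) = -18/155*(-63) + (7*(-4) + (-4 + 3)*0) = -18*1/155*(-63) + (-28 - 1*0) = -18/155*(-63) + (-28 + 0) = 1134/155 - 28 = -3206/155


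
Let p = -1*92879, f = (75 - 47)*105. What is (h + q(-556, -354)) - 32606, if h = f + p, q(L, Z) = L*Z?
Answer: 74279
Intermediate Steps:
f = 2940 (f = 28*105 = 2940)
p = -92879
h = -89939 (h = 2940 - 92879 = -89939)
(h + q(-556, -354)) - 32606 = (-89939 - 556*(-354)) - 32606 = (-89939 + 196824) - 32606 = 106885 - 32606 = 74279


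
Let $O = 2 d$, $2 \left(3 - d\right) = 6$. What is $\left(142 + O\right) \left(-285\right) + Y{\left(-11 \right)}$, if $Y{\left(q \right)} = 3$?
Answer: $-40467$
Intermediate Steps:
$d = 0$ ($d = 3 - 3 = 0$)
$O = 0$ ($O = 2 \cdot 0 = 0$)
$\left(142 + O\right) \left(-285\right) + Y{\left(-11 \right)} = \left(142 + 0\right) \left(-285\right) + 3 = 142 \left(-285\right) + 3 = -40470 + 3 = -40467$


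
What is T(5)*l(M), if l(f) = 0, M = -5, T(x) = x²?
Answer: 0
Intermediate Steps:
T(5)*l(M) = 5²*0 = 25*0 = 0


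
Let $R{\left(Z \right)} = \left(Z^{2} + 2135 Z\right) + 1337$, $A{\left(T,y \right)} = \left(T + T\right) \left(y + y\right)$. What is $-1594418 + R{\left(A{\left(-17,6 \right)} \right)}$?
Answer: $-2297697$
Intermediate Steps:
$A{\left(T,y \right)} = 4 T y$ ($A{\left(T,y \right)} = 2 T 2 y = 4 T y$)
$R{\left(Z \right)} = 1337 + Z^{2} + 2135 Z$
$-1594418 + R{\left(A{\left(-17,6 \right)} \right)} = -1594418 + \left(1337 + \left(4 \left(-17\right) 6\right)^{2} + 2135 \cdot 4 \left(-17\right) 6\right) = -1594418 + \left(1337 + \left(-408\right)^{2} + 2135 \left(-408\right)\right) = -1594418 + \left(1337 + 166464 - 871080\right) = -1594418 - 703279 = -2297697$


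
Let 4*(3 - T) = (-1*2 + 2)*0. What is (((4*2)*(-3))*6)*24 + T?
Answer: -3453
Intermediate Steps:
T = 3 (T = 3 - (-1*2 + 2)*0/4 = 3 - (-2 + 2)*0/4 = 3 - 0*0 = 3 - ¼*0 = 3 + 0 = 3)
(((4*2)*(-3))*6)*24 + T = (((4*2)*(-3))*6)*24 + 3 = ((8*(-3))*6)*24 + 3 = -24*6*24 + 3 = -144*24 + 3 = -3456 + 3 = -3453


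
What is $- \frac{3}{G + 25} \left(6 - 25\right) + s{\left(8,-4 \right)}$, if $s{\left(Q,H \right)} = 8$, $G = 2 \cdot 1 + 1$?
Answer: $\frac{281}{28} \approx 10.036$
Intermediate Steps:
$G = 3$ ($G = 2 + 1 = 3$)
$- \frac{3}{G + 25} \left(6 - 25\right) + s{\left(8,-4 \right)} = - \frac{3}{3 + 25} \left(6 - 25\right) + 8 = - \frac{3}{28} \left(6 - 25\right) + 8 = \left(-3\right) \frac{1}{28} \left(-19\right) + 8 = \left(- \frac{3}{28}\right) \left(-19\right) + 8 = \frac{57}{28} + 8 = \frac{281}{28}$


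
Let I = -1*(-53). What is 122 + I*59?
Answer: 3249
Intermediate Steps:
I = 53
122 + I*59 = 122 + 53*59 = 122 + 3127 = 3249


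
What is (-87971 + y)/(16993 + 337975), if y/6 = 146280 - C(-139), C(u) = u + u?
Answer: 791377/354968 ≈ 2.2294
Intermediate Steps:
C(u) = 2*u
y = 879348 (y = 6*(146280 - 2*(-139)) = 6*(146280 - 1*(-278)) = 6*(146280 + 278) = 6*146558 = 879348)
(-87971 + y)/(16993 + 337975) = (-87971 + 879348)/(16993 + 337975) = 791377/354968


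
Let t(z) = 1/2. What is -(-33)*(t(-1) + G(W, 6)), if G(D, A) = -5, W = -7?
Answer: -297/2 ≈ -148.50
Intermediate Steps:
t(z) = ½
-(-33)*(t(-1) + G(W, 6)) = -(-33)*(½ - 5) = -(-33)*(-9)/2 = -1*297/2 = -297/2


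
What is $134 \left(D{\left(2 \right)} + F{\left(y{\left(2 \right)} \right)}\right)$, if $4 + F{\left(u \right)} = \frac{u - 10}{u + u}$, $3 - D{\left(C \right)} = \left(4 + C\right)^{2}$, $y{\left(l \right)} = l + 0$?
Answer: $-5226$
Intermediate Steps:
$y{\left(l \right)} = l$
$D{\left(C \right)} = 3 - \left(4 + C\right)^{2}$
$F{\left(u \right)} = -4 + \frac{-10 + u}{2 u}$ ($F{\left(u \right)} = -4 + \frac{u - 10}{u + u} = -4 + \frac{-10 + u}{2 u}$)
$134 \left(D{\left(2 \right)} + F{\left(y{\left(2 \right)} \right)}\right) = 134 \left(\left(3 - \left(4 + 2\right)^{2}\right) - \left(\frac{7}{2} + \frac{5}{2}\right)\right) = 134 \left(\left(3 - 6^{2}\right) - 6\right) = 134 \left(\left(3 - 36\right) - 6\right) = 134 \left(-33 - 6\right) = 134 \left(-39\right) = -5226$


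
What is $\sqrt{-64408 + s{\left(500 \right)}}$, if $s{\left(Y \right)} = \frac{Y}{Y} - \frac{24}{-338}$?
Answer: $\frac{3 i \sqrt{1209419}}{13} \approx 253.79 i$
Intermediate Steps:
$s{\left(Y \right)} = \frac{181}{169}$ ($s{\left(Y \right)} = 1 - - \frac{12}{169} = 1 + \frac{12}{169} = \frac{181}{169}$)
$\sqrt{-64408 + s{\left(500 \right)}} = \sqrt{-64408 + \frac{181}{169}} = \sqrt{- \frac{10884771}{169}} = \frac{3 i \sqrt{1209419}}{13}$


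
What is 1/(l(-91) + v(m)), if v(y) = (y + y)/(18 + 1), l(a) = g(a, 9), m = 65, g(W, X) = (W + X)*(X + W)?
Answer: 19/127886 ≈ 0.00014857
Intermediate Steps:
g(W, X) = (W + X)**2 (g(W, X) = (W + X)*(W + X) = (W + X)**2)
l(a) = (9 + a)**2 (l(a) = (a + 9)**2 = (9 + a)**2)
v(y) = 2*y/19 (v(y) = (2*y)/19 = (2*y)*(1/19) = 2*y/19)
1/(l(-91) + v(m)) = 1/((9 - 91)**2 + (2/19)*65) = 1/((-82)**2 + 130/19) = 1/(6724 + 130/19) = 1/(127886/19) = 19/127886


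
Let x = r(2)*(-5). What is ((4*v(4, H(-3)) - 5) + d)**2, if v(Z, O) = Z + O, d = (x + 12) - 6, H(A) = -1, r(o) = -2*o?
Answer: 1089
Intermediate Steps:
x = 20 (x = -2*2*(-5) = -4*(-5) = 20)
d = 26 (d = (20 + 12) - 6 = 32 - 6 = 26)
v(Z, O) = O + Z
((4*v(4, H(-3)) - 5) + d)**2 = ((4*(-1 + 4) - 5) + 26)**2 = ((4*3 - 5) + 26)**2 = ((12 - 5) + 26)**2 = (7 + 26)**2 = 33**2 = 1089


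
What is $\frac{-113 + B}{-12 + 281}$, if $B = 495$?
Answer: $\frac{382}{269} \approx 1.4201$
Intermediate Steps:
$\frac{-113 + B}{-12 + 281} = \frac{-113 + 495}{-12 + 281} = \frac{382}{269}$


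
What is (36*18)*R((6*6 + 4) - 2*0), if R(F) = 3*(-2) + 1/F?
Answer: -19359/5 ≈ -3871.8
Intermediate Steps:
R(F) = -6 + 1/F
(36*18)*R((6*6 + 4) - 2*0) = (36*18)*(-6 + 1/((6*6 + 4) - 2*0)) = 648*(-6 + 1/((36 + 4) + 0)) = 648*(-6 + 1/(40 + 0)) = 648*(-6 + 1/40) = 648*(-239/40) = -19359/5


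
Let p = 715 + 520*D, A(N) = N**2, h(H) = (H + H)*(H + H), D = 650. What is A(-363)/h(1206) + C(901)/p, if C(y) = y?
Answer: 615727459/24327866160 ≈ 0.025310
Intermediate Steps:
h(H) = 4*H**2 (h(H) = (2*H)*(2*H) = 4*H**2)
p = 338715 (p = 715 + 520*650 = 715 + 338000 = 338715)
A(-363)/h(1206) + C(901)/p = (-363)**2/((4*1206**2)) + 901/338715 = 131769/((4*1454436)) + 901*(1/338715) = 131769/5817744 + 901/338715 = 131769*(1/5817744) + 901/338715 = 14641/646416 + 901/338715 = 615727459/24327866160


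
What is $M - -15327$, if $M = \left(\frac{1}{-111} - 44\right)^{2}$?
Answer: $\frac{212707192}{12321} \approx 17264.0$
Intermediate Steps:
$M = \frac{23863225}{12321}$ ($M = \left(- \frac{1}{111} - 44\right)^{2} = \left(- \frac{4885}{111}\right)^{2} = \frac{23863225}{12321} \approx 1936.8$)
$M - -15327 = \frac{23863225}{12321} - -15327 = \frac{23863225}{12321} + 15327 = \frac{212707192}{12321}$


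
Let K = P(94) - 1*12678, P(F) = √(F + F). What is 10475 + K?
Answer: -2203 + 2*√47 ≈ -2189.3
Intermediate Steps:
P(F) = √2*√F (P(F) = √(2*F) = √2*√F)
K = -12678 + 2*√47 (K = √2*√94 - 1*12678 = 2*√47 - 12678 = -12678 + 2*√47 ≈ -12664.)
10475 + K = 10475 + (-12678 + 2*√47) = -2203 + 2*√47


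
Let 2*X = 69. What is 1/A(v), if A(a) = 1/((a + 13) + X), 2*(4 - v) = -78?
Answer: 181/2 ≈ 90.500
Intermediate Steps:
X = 69/2 (X = (1/2)*69 = 69/2 ≈ 34.500)
v = 43 (v = 4 - 1/2*(-78) = 4 + 39 = 43)
A(a) = 1/(95/2 + a) (A(a) = 1/((a + 13) + 69/2) = 1/((13 + a) + 69/2) = 1/(95/2 + a))
1/A(v) = 1/(2/(95 + 2*43)) = 1/(2/(95 + 86)) = 1/(2/181) = 181/2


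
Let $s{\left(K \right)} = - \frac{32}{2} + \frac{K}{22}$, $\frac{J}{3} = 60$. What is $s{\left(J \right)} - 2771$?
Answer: $- \frac{30567}{11} \approx -2778.8$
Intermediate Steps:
$J = 180$ ($J = 3 \cdot 60 = 180$)
$s{\left(K \right)} = -16 + \frac{K}{22}$ ($s{\left(K \right)} = \left(-32\right) \frac{1}{2} + K \frac{1}{22} = -16 + \frac{K}{22}$)
$s{\left(J \right)} - 2771 = \left(-16 + \frac{1}{22} \cdot 180\right) - 2771 = \left(-16 + \frac{90}{11}\right) - 2771 = - \frac{86}{11} - 2771 = - \frac{30567}{11}$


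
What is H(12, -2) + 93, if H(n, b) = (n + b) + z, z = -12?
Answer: 91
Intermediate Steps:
H(n, b) = -12 + b + n (H(n, b) = (n + b) - 12 = (b + n) - 12 = -12 + b + n)
H(12, -2) + 93 = (-12 - 2 + 12) + 93 = -2 + 93 = 91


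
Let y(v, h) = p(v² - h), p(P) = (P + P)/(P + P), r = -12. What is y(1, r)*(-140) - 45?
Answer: -185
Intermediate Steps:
p(P) = 1 (p(P) = (2*P)/((2*P)) = (2*P)*(1/(2*P)) = 1)
y(v, h) = 1
y(1, r)*(-140) - 45 = 1*(-140) - 45 = -140 - 45 = -185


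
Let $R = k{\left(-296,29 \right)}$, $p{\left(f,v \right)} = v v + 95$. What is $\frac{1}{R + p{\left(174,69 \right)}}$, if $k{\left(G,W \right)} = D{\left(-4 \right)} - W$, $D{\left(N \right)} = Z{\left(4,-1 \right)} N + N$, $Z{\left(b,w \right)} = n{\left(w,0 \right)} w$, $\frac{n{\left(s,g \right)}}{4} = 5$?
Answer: $\frac{1}{4903} \approx 0.00020396$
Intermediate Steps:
$p{\left(f,v \right)} = 95 + v^{2}$ ($p{\left(f,v \right)} = v^{2} + 95 = 95 + v^{2}$)
$n{\left(s,g \right)} = 20$ ($n{\left(s,g \right)} = 4 \cdot 5 = 20$)
$Z{\left(b,w \right)} = 20 w$
$D{\left(N \right)} = - 19 N$ ($D{\left(N \right)} = 20 \left(-1\right) N + N = - 20 N + N = - 19 N$)
$k{\left(G,W \right)} = 76 - W$ ($k{\left(G,W \right)} = \left(-19\right) \left(-4\right) - W = 76 - W$)
$R = 47$ ($R = 76 - 29 = 47$)
$\frac{1}{R + p{\left(174,69 \right)}} = \frac{1}{47 + \left(95 + 69^{2}\right)} = \frac{1}{47 + \left(95 + 4761\right)} = \frac{1}{47 + 4856} = \frac{1}{4903}$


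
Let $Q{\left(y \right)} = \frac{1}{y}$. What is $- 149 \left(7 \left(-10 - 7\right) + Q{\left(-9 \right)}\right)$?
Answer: $\frac{159728}{9} \approx 17748.0$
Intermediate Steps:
$- 149 \left(7 \left(-10 - 7\right) + Q{\left(-9 \right)}\right) = - 149 \left(7 \left(-10 - 7\right) + \frac{1}{-9}\right) = - 149 \left(7 \left(-17\right) - \frac{1}{9}\right) = - 149 \left(-119 - \frac{1}{9}\right) = \left(-149\right) \left(- \frac{1072}{9}\right) = \frac{159728}{9}$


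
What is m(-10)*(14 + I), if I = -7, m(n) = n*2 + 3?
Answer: -119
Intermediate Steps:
m(n) = 3 + 2*n (m(n) = 2*n + 3 = 3 + 2*n)
m(-10)*(14 + I) = (3 + 2*(-10))*(14 - 7) = (3 - 20)*7 = -17*7 = -119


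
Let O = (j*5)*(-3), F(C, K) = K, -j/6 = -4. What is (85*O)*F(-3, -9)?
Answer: 275400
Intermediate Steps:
j = 24 (j = -6*(-4) = 24)
O = -360 (O = (24*5)*(-3) = 120*(-3) = -360)
(85*O)*F(-3, -9) = (85*(-360))*(-9) = -30600*(-9) = 275400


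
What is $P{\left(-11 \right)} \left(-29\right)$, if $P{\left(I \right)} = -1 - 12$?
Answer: $377$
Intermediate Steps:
$P{\left(I \right)} = -13$ ($P{\left(I \right)} = -1 - 12 = -13$)
$P{\left(-11 \right)} \left(-29\right) = \left(-13\right) \left(-29\right) = 377$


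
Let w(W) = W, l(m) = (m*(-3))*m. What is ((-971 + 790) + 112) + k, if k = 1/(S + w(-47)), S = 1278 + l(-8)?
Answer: -71690/1039 ≈ -68.999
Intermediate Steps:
l(m) = -3*m**2 (l(m) = (-3*m)*m = -3*m**2)
S = 1086 (S = 1278 - 3*(-8)**2 = 1278 - 3*64 = 1278 - 192 = 1086)
k = 1/1039 (k = 1/(1086 - 47) = 1/1039 ≈ 0.00096246)
((-971 + 790) + 112) + k = ((-971 + 790) + 112) + 1/1039 = (-181 + 112) + 1/1039 = -69 + 1/1039 = -71690/1039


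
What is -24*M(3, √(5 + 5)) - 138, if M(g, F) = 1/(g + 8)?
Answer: -1542/11 ≈ -140.18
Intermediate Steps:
M(g, F) = 1/(8 + g)
-24*M(3, √(5 + 5)) - 138 = -24/(8 + 3) - 138 = -24/11 - 138 = -1542/11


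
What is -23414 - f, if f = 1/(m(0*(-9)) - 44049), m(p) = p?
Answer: -1031363285/44049 ≈ -23414.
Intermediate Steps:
f = -1/44049 (f = 1/(0*(-9) - 44049) = 1/(0 - 44049) = 1/(-44049) = -1/44049 ≈ -2.2702e-5)
-23414 - f = -23414 - 1*(-1/44049) = -23414 + 1/44049 = -1031363285/44049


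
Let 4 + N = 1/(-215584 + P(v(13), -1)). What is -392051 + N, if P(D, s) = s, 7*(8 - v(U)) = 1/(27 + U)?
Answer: -84521177176/215585 ≈ -3.9206e+5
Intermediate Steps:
v(U) = 8 - 1/(7*(27 + U))
N = -862341/215585 (N = -4 + 1/(-215584 - 1) = -4 + 1/(-215585) = -4 - 1/215585 = -862341/215585 ≈ -4.0000)
-392051 + N = -392051 - 862341/215585 = -84521177176/215585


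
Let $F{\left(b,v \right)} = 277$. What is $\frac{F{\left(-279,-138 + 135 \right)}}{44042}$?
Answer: $\frac{277}{44042} \approx 0.0062895$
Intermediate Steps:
$\frac{F{\left(-279,-138 + 135 \right)}}{44042} = \frac{277}{44042}$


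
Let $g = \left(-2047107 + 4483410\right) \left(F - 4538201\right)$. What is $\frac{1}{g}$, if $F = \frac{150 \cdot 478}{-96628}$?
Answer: $- \frac{24157}{267090288668015046} \approx -9.0445 \cdot 10^{-14}$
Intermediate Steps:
$F = - \frac{17925}{24157}$ ($F = 71700 \left(- \frac{1}{96628}\right) = - \frac{17925}{24157} \approx -0.74202$)
$g = - \frac{267090288668015046}{24157}$ ($g = \left(-2047107 + 4483410\right) \left(- \frac{17925}{24157} - 4538201\right) = 2436303 \left(- \frac{109629339482}{24157}\right) = - \frac{267090288668015046}{24157} \approx -1.1056 \cdot 10^{13}$)
$\frac{1}{g} = \frac{1}{- \frac{267090288668015046}{24157}} = - \frac{24157}{267090288668015046}$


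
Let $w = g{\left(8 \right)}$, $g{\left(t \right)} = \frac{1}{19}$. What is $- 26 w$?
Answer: $- \frac{26}{19} \approx -1.3684$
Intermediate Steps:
$g{\left(t \right)} = \frac{1}{19}$
$w = \frac{1}{19} \approx 0.052632$
$- 26 w = \left(-26\right) \frac{1}{19} = - \frac{26}{19}$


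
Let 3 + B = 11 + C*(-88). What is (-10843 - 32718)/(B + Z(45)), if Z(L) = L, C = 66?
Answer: 43561/5755 ≈ 7.5692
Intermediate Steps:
B = -5800 (B = -3 + (11 + 66*(-88)) = -3 + (11 - 5808) = -3 - 5797 = -5800)
(-10843 - 32718)/(B + Z(45)) = (-10843 - 32718)/(-5800 + 45) = -43561/(-5755) = -43561*(-1/5755) = 43561/5755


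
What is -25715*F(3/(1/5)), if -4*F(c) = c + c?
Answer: 385725/2 ≈ 1.9286e+5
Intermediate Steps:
F(c) = -c/2 (F(c) = -(c + c)/4 = -c/2)
-25715*F(3/(1/5)) = -(-25715)*3/(1/5)/2 = -(-25715)*3/(⅕)/2 = -(-25715)*3*5/2 = -(-25715)*15/2 = -25715*(-15/2) = 385725/2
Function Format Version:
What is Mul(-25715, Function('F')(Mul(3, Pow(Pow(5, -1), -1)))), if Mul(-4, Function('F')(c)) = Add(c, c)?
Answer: Rational(385725, 2) ≈ 1.9286e+5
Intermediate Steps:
Function('F')(c) = Mul(Rational(-1, 2), c) (Function('F')(c) = Mul(Rational(-1, 4), Add(c, c)) = Mul(Rational(-1, 4), Mul(2, c)) = Mul(Rational(-1, 2), c))
Mul(-25715, Function('F')(Mul(3, Pow(Pow(5, -1), -1)))) = Mul(-25715, Mul(Rational(-1, 2), Mul(3, Pow(Pow(5, -1), -1)))) = Mul(-25715, Mul(Rational(-1, 2), Mul(3, Pow(Rational(1, 5), -1)))) = Mul(-25715, Mul(Rational(-1, 2), Mul(3, 5))) = Mul(-25715, Mul(Rational(-1, 2), 15)) = Mul(-25715, Rational(-15, 2)) = Rational(385725, 2)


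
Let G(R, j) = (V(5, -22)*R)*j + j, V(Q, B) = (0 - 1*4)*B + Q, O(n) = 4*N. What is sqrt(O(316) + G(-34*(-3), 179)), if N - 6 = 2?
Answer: sqrt(1698205) ≈ 1303.2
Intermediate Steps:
N = 8 (N = 6 + 2 = 8)
O(n) = 32 (O(n) = 4*8 = 32)
V(Q, B) = Q - 4*B (V(Q, B) = (0 - 4)*B + Q = -4*B + Q = Q - 4*B)
G(R, j) = j + 93*R*j (G(R, j) = ((5 - 4*(-22))*R)*j + j = ((5 + 88)*R)*j + j = (93*R)*j + j = 93*R*j + j = j + 93*R*j)
sqrt(O(316) + G(-34*(-3), 179)) = sqrt(32 + 179*(1 + 93*(-34*(-3)))) = sqrt(32 + 179*(1 + 93*102)) = sqrt(32 + 179*(1 + 9486)) = sqrt(32 + 179*9487) = sqrt(32 + 1698173) = sqrt(1698205)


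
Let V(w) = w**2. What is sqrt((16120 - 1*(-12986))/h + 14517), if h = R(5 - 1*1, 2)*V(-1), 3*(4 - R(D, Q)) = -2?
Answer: 3*sqrt(2306) ≈ 144.06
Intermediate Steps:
R(D, Q) = 14/3 (R(D, Q) = 4 - 1/3*(-2) = 4 + 2/3 = 14/3)
h = 14/3 (h = (14/3)*(-1)**2 = (14/3)*1 = 14/3 ≈ 4.6667)
sqrt((16120 - 1*(-12986))/h + 14517) = sqrt((16120 - 1*(-12986))/(14/3) + 14517) = sqrt((16120 + 12986)*(3/14) + 14517) = sqrt(29106*(3/14) + 14517) = sqrt(6237 + 14517) = sqrt(20754) = 3*sqrt(2306)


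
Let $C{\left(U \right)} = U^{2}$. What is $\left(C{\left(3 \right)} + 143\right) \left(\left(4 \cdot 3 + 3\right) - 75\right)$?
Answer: $-9120$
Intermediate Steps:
$\left(C{\left(3 \right)} + 143\right) \left(\left(4 \cdot 3 + 3\right) - 75\right) = \left(3^{2} + 143\right) \left(\left(4 \cdot 3 + 3\right) - 75\right) = \left(9 + 143\right) \left(\left(12 + 3\right) - 75\right) = 152 \left(15 - 75\right) = 152 \left(-60\right) = -9120$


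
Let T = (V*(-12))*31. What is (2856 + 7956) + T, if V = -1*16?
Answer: 16764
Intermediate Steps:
V = -16
T = 5952 (T = -16*(-12)*31 = 192*31 = 5952)
(2856 + 7956) + T = (2856 + 7956) + 5952 = 10812 + 5952 = 16764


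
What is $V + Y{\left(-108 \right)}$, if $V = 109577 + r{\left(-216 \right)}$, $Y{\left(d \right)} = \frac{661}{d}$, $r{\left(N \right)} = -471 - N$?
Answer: $\frac{11806115}{108} \approx 1.0932 \cdot 10^{5}$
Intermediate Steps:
$V = 109322$ ($V = 109577 - 255 = 109322$)
$V + Y{\left(-108 \right)} = 109322 + \frac{661}{-108} = 109322 + 661 \left(- \frac{1}{108}\right) = 109322 - \frac{661}{108} = \frac{11806115}{108}$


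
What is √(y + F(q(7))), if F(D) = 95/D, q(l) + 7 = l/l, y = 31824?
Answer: √1145094/6 ≈ 178.35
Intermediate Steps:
q(l) = -6 (q(l) = -7 + l/l = -7 + 1 = -6)
√(y + F(q(7))) = √(31824 + 95/(-6)) = √(31824 + 95*(-⅙)) = √(31824 - 95/6) = √(190849/6) = √1145094/6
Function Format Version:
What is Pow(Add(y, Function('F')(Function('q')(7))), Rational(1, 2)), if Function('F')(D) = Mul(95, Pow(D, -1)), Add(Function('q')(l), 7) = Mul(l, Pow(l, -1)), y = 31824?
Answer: Mul(Rational(1, 6), Pow(1145094, Rational(1, 2))) ≈ 178.35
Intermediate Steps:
Function('q')(l) = -6 (Function('q')(l) = Add(-7, Mul(l, Pow(l, -1))) = Add(-7, 1) = -6)
Pow(Add(y, Function('F')(Function('q')(7))), Rational(1, 2)) = Pow(Add(31824, Mul(95, Pow(-6, -1))), Rational(1, 2)) = Pow(Add(31824, Mul(95, Rational(-1, 6))), Rational(1, 2)) = Pow(Add(31824, Rational(-95, 6)), Rational(1, 2)) = Pow(Rational(190849, 6), Rational(1, 2)) = Mul(Rational(1, 6), Pow(1145094, Rational(1, 2)))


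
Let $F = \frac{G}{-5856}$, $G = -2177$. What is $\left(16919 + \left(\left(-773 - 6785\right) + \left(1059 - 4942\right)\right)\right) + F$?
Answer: $\frac{32081345}{5856} \approx 5478.4$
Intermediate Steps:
$F = \frac{2177}{5856}$ ($F = - \frac{2177}{-5856} = \left(-2177\right) \left(- \frac{1}{5856}\right) = \frac{2177}{5856} \approx 0.37176$)
$\left(16919 + \left(\left(-773 - 6785\right) + \left(1059 - 4942\right)\right)\right) + F = \left(16919 + \left(\left(-773 - 6785\right) + \left(1059 - 4942\right)\right)\right) + \frac{2177}{5856} = \left(16919 - 11441\right) + \frac{2177}{5856} = 5478 + \frac{2177}{5856} = \frac{32081345}{5856}$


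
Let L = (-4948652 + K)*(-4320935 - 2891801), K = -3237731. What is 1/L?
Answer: 1/59046219373888 ≈ 1.6936e-14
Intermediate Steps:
L = 59046219373888 (L = (-4948652 - 3237731)*(-4320935 - 2891801) = -8186383*(-7212736) = 59046219373888)
1/L = 1/59046219373888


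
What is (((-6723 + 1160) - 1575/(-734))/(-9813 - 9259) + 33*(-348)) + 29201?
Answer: 248021671683/13998848 ≈ 17717.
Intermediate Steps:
(((-6723 + 1160) - 1575/(-734))/(-9813 - 9259) + 33*(-348)) + 29201 = ((-5563 - 1575*(-1/734))/(-19072) - 11484) + 29201 = ((-5563 + 1575/734)*(-1/19072) - 11484) + 29201 = (-4081667/734*(-1/19072) - 11484) + 29201 = (4081667/13998848 - 11484) + 29201 = -160758688765/13998848 + 29201 = 248021671683/13998848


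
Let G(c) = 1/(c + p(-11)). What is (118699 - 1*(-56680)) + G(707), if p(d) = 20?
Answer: 127500534/727 ≈ 1.7538e+5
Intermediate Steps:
G(c) = 1/(20 + c) (G(c) = 1/(c + 20) = 1/(20 + c))
(118699 - 1*(-56680)) + G(707) = (118699 - 1*(-56680)) + 1/(20 + 707) = (118699 + 56680) + 1/727 = 175379 + 1/727 = 127500534/727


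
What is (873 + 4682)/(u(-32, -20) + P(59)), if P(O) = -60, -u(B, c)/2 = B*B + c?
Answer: -505/188 ≈ -2.6862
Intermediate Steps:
u(B, c) = -2*c - 2*B² (u(B, c) = -2*(B*B + c) = -2*(B² + c) = -2*(c + B²) = -2*c - 2*B²)
(873 + 4682)/(u(-32, -20) + P(59)) = (873 + 4682)/((-2*(-20) - 2*(-32)²) - 60) = 5555/((40 - 2*1024) - 60) = 5555/((40 - 2048) - 60) = 5555/(-2008 - 60) = 5555/(-2068) = 5555*(-1/2068) = -505/188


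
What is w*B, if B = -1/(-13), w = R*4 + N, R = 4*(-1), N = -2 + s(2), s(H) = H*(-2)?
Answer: -22/13 ≈ -1.6923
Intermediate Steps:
s(H) = -2*H
N = -6 (N = -2 - 2*2 = -2 - 4 = -6)
R = -4
w = -22 (w = -4*4 - 6 = -16 - 6 = -22)
B = 1/13 (B = -1*(-1/13) = 1/13 ≈ 0.076923)
w*B = -22*1/13 = -22/13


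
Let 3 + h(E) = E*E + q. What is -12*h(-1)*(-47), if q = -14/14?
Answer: -1692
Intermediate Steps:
q = -1 (q = -14*1/14 = -1)
h(E) = -4 + E² (h(E) = -3 + (E*E - 1) = -3 + (E² - 1) = -3 + (-1 + E²) = -4 + E²)
-12*h(-1)*(-47) = -12*(-4 + (-1)²)*(-47) = -12*(-4 + 1)*(-47) = -12*(-3)*(-47) = 36*(-47) = -1692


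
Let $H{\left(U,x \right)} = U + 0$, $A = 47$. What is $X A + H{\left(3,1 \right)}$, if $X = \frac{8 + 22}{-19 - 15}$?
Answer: $- \frac{654}{17} \approx -38.471$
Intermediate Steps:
$X = - \frac{15}{17}$ ($X = \frac{30}{-34} = 30 \left(- \frac{1}{34}\right) = - \frac{15}{17} \approx -0.88235$)
$H{\left(U,x \right)} = U$
$X A + H{\left(3,1 \right)} = \left(- \frac{15}{17}\right) 47 + 3 = - \frac{705}{17} + 3 = - \frac{654}{17}$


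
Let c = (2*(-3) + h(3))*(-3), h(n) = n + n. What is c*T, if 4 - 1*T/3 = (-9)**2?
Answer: 0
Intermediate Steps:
h(n) = 2*n
T = -231 (T = 12 - 3*(-9)**2 = 12 - 3*81 = 12 - 243 = -231)
c = 0 (c = (2*(-3) + 2*3)*(-3) = (-6 + 6)*(-3) = 0*(-3) = 0)
c*T = 0*(-231) = 0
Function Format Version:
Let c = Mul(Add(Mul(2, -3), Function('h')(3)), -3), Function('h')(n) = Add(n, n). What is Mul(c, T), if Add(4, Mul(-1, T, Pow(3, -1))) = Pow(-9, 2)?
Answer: 0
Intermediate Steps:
Function('h')(n) = Mul(2, n)
T = -231 (T = Add(12, Mul(-3, Pow(-9, 2))) = Add(12, Mul(-3, 81)) = Add(12, -243) = -231)
c = 0 (c = Mul(Add(Mul(2, -3), Mul(2, 3)), -3) = Mul(Add(-6, 6), -3) = Mul(0, -3) = 0)
Mul(c, T) = Mul(0, -231) = 0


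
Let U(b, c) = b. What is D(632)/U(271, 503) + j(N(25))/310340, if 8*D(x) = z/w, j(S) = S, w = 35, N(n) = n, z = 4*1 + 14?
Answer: 93539/294357490 ≈ 0.00031777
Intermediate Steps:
z = 18 (z = 4 + 14 = 18)
D(x) = 9/140 (D(x) = (18/35)/8 = (18*(1/35))/8 = (1/8)*(18/35) = 9/140)
D(632)/U(271, 503) + j(N(25))/310340 = (9/140)/271 + 25/310340 = (9/140)*(1/271) + 25*(1/310340) = 9/37940 + 5/62068 = 93539/294357490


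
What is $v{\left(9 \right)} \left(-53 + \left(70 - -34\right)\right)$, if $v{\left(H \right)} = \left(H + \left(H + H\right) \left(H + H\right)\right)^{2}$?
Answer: $5655339$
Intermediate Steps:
$v{\left(H \right)} = \left(H + 4 H^{2}\right)^{2}$ ($v{\left(H \right)} = \left(H + 2 H 2 H\right)^{2} = \left(H + 4 H^{2}\right)^{2}$)
$v{\left(9 \right)} \left(-53 + \left(70 - -34\right)\right) = 9^{2} \left(1 + 4 \cdot 9\right)^{2} \left(-53 + \left(70 - -34\right)\right) = 81 \left(1 + 36\right)^{2} \left(-53 + \left(70 + 34\right)\right) = 81 \cdot 37^{2} \left(-53 + 104\right) = 81 \cdot 1369 \cdot 51 = 110889 \cdot 51 = 5655339$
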